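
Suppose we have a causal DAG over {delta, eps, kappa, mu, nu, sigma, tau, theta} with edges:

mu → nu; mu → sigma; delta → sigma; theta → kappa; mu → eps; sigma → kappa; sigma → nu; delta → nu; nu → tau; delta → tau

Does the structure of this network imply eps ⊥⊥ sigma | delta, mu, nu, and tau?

Yes — eps and sigma are d-separated given {delta, mu, nu, tau}.

4 paths connect eps and sigma; each must be blocked for d-separation to hold:
Path 1: eps ← mu → nu → tau ← delta → sigma
  mu is a fork here and mu is conditioned on, so the path is blocked at mu.
Path 2: eps ← mu → nu ← delta → sigma
  mu is a fork here and mu is conditioned on, so the path is blocked at mu.
Path 3: eps ← mu → nu ← sigma
  mu is a fork here and mu is conditioned on, so the path is blocked at mu.
Path 4: eps ← mu → sigma
  mu is a fork here and mu is conditioned on, so the path is blocked at mu.
Every path is blocked, so eps and sigma are d-separated given {delta, mu, nu, tau}.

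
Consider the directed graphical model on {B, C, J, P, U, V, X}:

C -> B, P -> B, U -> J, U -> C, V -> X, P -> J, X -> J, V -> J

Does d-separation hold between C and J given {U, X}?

Yes

Enumerating the 2 paths from C to J and testing each for blocking by {U, X}:
Path 1: C ← U → J
  U is a fork here and U is conditioned on, so the path is blocked at U.
Path 2: C → B ← P → J
  B is a collider here and neither B nor any of its descendants is conditioned on, so the collider stays closed — the path is blocked at B.
Every path is blocked, so C and J are d-separated given {U, X}.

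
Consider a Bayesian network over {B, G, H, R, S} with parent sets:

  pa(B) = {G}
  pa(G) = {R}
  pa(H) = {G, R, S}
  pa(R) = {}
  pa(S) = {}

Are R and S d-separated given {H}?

2 paths connect R and S; each must be blocked for d-separation to hold:
Path 1: R → G → H ← S
  G is a chain and G is not conditioned on; H is a collider and H is conditioned on, which opens it — no node blocks this path, so it is active.
Path 2: R → H ← S
  H is a collider and H is conditioned on, which opens it — no node blocks this path, so it is active.
At least one path is unblocked, so d-separation fails.

No — R and S are not d-separated given {H}.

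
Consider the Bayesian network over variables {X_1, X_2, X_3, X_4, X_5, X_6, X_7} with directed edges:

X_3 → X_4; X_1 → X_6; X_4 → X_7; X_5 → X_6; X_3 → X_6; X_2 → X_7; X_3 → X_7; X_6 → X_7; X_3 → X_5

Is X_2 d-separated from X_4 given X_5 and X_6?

4 paths connect X_2 and X_4; each must be blocked for d-separation to hold:
  1. X_2 → X_7 ← X_3 → X_4 — X_7:collider[blocks]; X_3:fork[open] ⇒ blocked
  2. X_2 → X_7 ← X_4 — X_7:collider[blocks] ⇒ blocked
  3. X_2 → X_7 ← X_6 ← X_3 → X_4 — X_7:collider[blocks]; X_6:chain[blocks]; X_3:fork[open] ⇒ blocked
  4. X_2 → X_7 ← X_6 ← X_5 ← X_3 → X_4 — X_7:collider[blocks]; X_6:chain[blocks]; X_5:chain[blocks]; X_3:fork[open] ⇒ blocked
Since every path is blocked, d-separation holds.

Yes — X_2 and X_4 are d-separated given {X_5, X_6}.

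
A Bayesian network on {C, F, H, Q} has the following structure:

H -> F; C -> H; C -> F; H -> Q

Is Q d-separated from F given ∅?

No — Q and F are not d-separated given ∅.

2 paths connect Q and F; each must be blocked for d-separation to hold:
Path 1: Q ← H ← C → F
  H is a chain and H is not conditioned on; C is a fork and C is not conditioned on — no node blocks this path, so it is active.
Path 2: Q ← H → F
  H is a fork and H is not conditioned on — no node blocks this path, so it is active.
At least one path is unblocked, so d-separation fails.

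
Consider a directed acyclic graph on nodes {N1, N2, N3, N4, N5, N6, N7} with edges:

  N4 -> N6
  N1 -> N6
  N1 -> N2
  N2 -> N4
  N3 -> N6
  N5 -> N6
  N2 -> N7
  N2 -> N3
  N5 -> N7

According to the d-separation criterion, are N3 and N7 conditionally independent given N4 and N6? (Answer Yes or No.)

Enumerating the 6 paths from N3 to N7 and testing each for blocking by {N4, N6}:
  1. N3 → N6 ← N5 → N7 — N6:collider[open]; N5:fork[open] ⇒ active
  2. N3 → N6 ← N4 ← N2 → N7 — N6:collider[open]; N4:chain[blocks]; N2:fork[open] ⇒ blocked
  3. N3 → N6 ← N1 → N2 → N7 — N6:collider[open]; N1:fork[open]; N2:chain[open] ⇒ active
  4. N3 ← N2 → N7 — N2:fork[open] ⇒ active
  5. N3 ← N2 → N4 → N6 ← N5 → N7 — N2:fork[open]; N4:chain[blocks]; N6:collider[open]; N5:fork[open] ⇒ blocked
  6. N3 ← N2 ← N1 → N6 ← N5 → N7 — N2:chain[open]; N1:fork[open]; N6:collider[open]; N5:fork[open] ⇒ active
Because an active path exists, N3 and N7 are not d-separated.

No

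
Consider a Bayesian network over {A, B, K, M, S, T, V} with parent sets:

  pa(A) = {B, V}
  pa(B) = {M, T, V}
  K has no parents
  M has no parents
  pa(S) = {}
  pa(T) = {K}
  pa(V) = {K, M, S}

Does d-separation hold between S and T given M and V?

No — S and T are not d-separated given {M, V}.

4 paths connect S and T; each must be blocked for d-separation to hold:
  1. S → V → B ← T — V:chain[blocks]; B:collider[blocks] ⇒ blocked
  2. S → V ← M → B ← T — V:collider[open]; M:fork[blocks]; B:collider[blocks] ⇒ blocked
  3. S → V ← K → T — V:collider[open]; K:fork[open] ⇒ active
  4. S → V → A ← B ← T — V:chain[blocks]; A:collider[blocks]; B:chain[open] ⇒ blocked
Since the path S → V ← K → T is active, S and T are not d-separated given {M, V}.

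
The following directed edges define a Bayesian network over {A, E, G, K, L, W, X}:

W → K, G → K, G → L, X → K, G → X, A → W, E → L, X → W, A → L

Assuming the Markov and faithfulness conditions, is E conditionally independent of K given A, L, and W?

No

There are 6 undirected paths between E and K; checking each against the conditioning set {A, L, W}:
  1. E → L ← G → X → K — L:collider[open]; G:fork[open]; X:chain[open] ⇒ active
  2. E → L ← G → X → W → K — L:collider[open]; G:fork[open]; X:chain[open]; W:chain[blocks] ⇒ blocked
  3. E → L ← G → K — L:collider[open]; G:fork[open] ⇒ active
  4. E → L ← A → W ← X → K — L:collider[open]; A:fork[blocks]; W:collider[open]; X:fork[open] ⇒ blocked
  5. E → L ← A → W ← X ← G → K — L:collider[open]; A:fork[blocks]; W:collider[open]; X:chain[open]; G:fork[open] ⇒ blocked
  6. E → L ← A → W → K — L:collider[open]; A:fork[blocks]; W:chain[blocks] ⇒ blocked
At least one path is unblocked, so d-separation fails.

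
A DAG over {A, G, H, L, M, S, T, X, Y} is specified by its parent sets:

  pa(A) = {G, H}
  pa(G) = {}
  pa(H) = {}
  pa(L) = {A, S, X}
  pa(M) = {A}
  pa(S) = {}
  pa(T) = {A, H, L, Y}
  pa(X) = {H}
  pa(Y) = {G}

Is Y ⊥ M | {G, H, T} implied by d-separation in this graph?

No

Enumerating the 6 paths from Y to M and testing each for blocking by {G, H, T}:
Path 1: Y ← G → A → M
  G is a fork here and G is conditioned on, so the path is blocked at G.
Path 2: Y → T ← L ← A → M
  T is a collider and T is conditioned on, which opens it; L is a chain and L is not conditioned on; A is a fork and A is not conditioned on — no node blocks this path, so it is active.
Path 3: Y → T ← L ← X ← H → A → M
  H is a fork here and H is conditioned on, so the path is blocked at H.
Path 4: Y → T ← H → A → M
  H is a fork here and H is conditioned on, so the path is blocked at H.
Path 5: Y → T ← H → X → L ← A → M
  H is a fork here and H is conditioned on, so the path is blocked at H.
Path 6: Y → T ← A → M
  T is a collider and T is conditioned on, which opens it; A is a fork and A is not conditioned on — no node blocks this path, so it is active.
Because an active path exists, Y and M are not d-separated.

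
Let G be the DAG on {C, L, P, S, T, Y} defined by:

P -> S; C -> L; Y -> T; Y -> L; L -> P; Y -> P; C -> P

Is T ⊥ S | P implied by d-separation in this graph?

There are 3 undirected paths between T and S; checking each against the conditioning set {P}:
Path 1: T ← Y → P → S
  P is a chain here and P is conditioned on, so the path is blocked at P.
Path 2: T ← Y → L → P → S
  P is a chain here and P is conditioned on, so the path is blocked at P.
Path 3: T ← Y → L ← C → P → S
  P is a chain here and P is conditioned on, so the path is blocked at P.
Every path is blocked, so T and S are d-separated given {P}.

Yes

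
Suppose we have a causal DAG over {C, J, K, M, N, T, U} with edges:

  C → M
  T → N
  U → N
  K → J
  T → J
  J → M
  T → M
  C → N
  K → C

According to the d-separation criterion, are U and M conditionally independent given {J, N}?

No

We examine all 6 paths between U and M:
Path 1: U → N ← T → J ← K → C → M
  N is a collider and N is conditioned on, which opens it; T is a fork and T is not conditioned on; J is a collider and J is conditioned on, which opens it; K is a fork and K is not conditioned on; C is a chain and C is not conditioned on — no node blocks this path, so it is active.
Path 2: U → N ← T → J → M
  J is a chain here and J is conditioned on, so the path is blocked at J.
Path 3: U → N ← T → M
  N is a collider and N is conditioned on, which opens it; T is a fork and T is not conditioned on — no node blocks this path, so it is active.
Path 4: U → N ← C ← K → J ← T → M
  N is a collider and N is conditioned on, which opens it; C is a chain and C is not conditioned on; K is a fork and K is not conditioned on; J is a collider and J is conditioned on, which opens it; T is a fork and T is not conditioned on — no node blocks this path, so it is active.
Path 5: U → N ← C ← K → J → M
  J is a chain here and J is conditioned on, so the path is blocked at J.
Path 6: U → N ← C → M
  N is a collider and N is conditioned on, which opens it; C is a fork and C is not conditioned on — no node blocks this path, so it is active.
Because an active path exists, U and M are not d-separated.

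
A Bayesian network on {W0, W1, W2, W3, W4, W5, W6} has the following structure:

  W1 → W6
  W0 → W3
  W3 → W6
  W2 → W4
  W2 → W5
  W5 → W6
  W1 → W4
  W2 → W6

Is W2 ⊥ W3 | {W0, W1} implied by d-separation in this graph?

Yes

Enumerating the 3 paths from W2 to W3 and testing each for blocking by {W0, W1}:
Path 1: W2 → W5 → W6 ← W3
  W6 is a collider here and neither W6 nor any of its descendants is conditioned on, so the collider stays closed — the path is blocked at W6.
Path 2: W2 → W4 ← W1 → W6 ← W3
  W4 is a collider here and neither W4 nor any of its descendants is conditioned on, so the collider stays closed — the path is blocked at W4.
Path 3: W2 → W6 ← W3
  W6 is a collider here and neither W6 nor any of its descendants is conditioned on, so the collider stays closed — the path is blocked at W6.
Every path is blocked, so W2 and W3 are d-separated given {W0, W1}.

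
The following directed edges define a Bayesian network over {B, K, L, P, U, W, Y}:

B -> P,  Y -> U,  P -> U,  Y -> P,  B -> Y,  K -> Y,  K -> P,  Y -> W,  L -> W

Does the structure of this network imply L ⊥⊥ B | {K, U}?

Enumerating the 4 paths from L to B and testing each for blocking by {K, U}:
Path 1: L → W ← Y → P ← B
  W is a collider here and neither W nor any of its descendants is conditioned on, so the collider stays closed — the path is blocked at W.
Path 2: L → W ← Y ← K → P ← B
  W is a collider here and neither W nor any of its descendants is conditioned on, so the collider stays closed — the path is blocked at W.
Path 3: L → W ← Y → U ← P ← B
  W is a collider here and neither W nor any of its descendants is conditioned on, so the collider stays closed — the path is blocked at W.
Path 4: L → W ← Y ← B
  W is a collider here and neither W nor any of its descendants is conditioned on, so the collider stays closed — the path is blocked at W.
Every path is blocked, so L and B are d-separated given {K, U}.

Yes — L and B are d-separated given {K, U}.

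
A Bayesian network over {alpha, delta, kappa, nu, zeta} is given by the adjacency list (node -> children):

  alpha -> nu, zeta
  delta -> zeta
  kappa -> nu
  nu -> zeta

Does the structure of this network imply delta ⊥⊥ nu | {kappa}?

Yes

There are 2 undirected paths between delta and nu; checking each against the conditioning set {kappa}:
  1. delta → zeta ← nu — zeta:collider[blocks] ⇒ blocked
  2. delta → zeta ← alpha → nu — zeta:collider[blocks]; alpha:fork[open] ⇒ blocked
Since every path is blocked, d-separation holds.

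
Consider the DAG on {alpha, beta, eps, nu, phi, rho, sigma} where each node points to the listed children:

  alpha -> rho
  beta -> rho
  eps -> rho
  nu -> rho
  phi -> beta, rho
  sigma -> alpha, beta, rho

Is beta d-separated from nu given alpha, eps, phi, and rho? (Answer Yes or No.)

No — beta and nu are not d-separated given {alpha, eps, phi, rho}.

4 paths connect beta and nu; each must be blocked for d-separation to hold:
Path 1: beta ← sigma → rho ← nu
  sigma is a fork and sigma is not conditioned on; rho is a collider and rho is conditioned on, which opens it — no node blocks this path, so it is active.
Path 2: beta ← sigma → alpha → rho ← nu
  alpha is a chain here and alpha is conditioned on, so the path is blocked at alpha.
Path 3: beta → rho ← nu
  rho is a collider and rho is conditioned on, which opens it — no node blocks this path, so it is active.
Path 4: beta ← phi → rho ← nu
  phi is a fork here and phi is conditioned on, so the path is blocked at phi.
At least one path is unblocked, so d-separation fails.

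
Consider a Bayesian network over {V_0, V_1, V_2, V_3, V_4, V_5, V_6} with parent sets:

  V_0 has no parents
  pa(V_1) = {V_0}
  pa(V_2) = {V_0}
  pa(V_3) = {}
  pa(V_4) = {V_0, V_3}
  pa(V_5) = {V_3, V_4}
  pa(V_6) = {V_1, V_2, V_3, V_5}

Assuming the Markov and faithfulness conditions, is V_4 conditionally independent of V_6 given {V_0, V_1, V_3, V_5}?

Enumerating the 6 paths from V_4 to V_6 and testing each for blocking by {V_0, V_1, V_3, V_5}:
Path 1: V_4 ← V_3 → V_6
  V_3 is a fork here and V_3 is conditioned on, so the path is blocked at V_3.
Path 2: V_4 ← V_3 → V_5 → V_6
  V_3 is a fork here and V_3 is conditioned on, so the path is blocked at V_3.
Path 3: V_4 ← V_0 → V_1 → V_6
  V_0 is a fork here and V_0 is conditioned on, so the path is blocked at V_0.
Path 4: V_4 ← V_0 → V_2 → V_6
  V_0 is a fork here and V_0 is conditioned on, so the path is blocked at V_0.
Path 5: V_4 → V_5 ← V_3 → V_6
  V_3 is a fork here and V_3 is conditioned on, so the path is blocked at V_3.
Path 6: V_4 → V_5 → V_6
  V_5 is a chain here and V_5 is conditioned on, so the path is blocked at V_5.
Every path is blocked, so V_4 and V_6 are d-separated given {V_0, V_1, V_3, V_5}.

Yes — V_4 and V_6 are d-separated given {V_0, V_1, V_3, V_5}.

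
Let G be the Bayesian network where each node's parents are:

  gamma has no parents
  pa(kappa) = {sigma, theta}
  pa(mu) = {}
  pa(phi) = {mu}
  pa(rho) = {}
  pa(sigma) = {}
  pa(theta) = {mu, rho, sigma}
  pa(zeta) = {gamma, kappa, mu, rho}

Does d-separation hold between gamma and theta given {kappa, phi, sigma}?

Yes

4 paths connect gamma and theta; each must be blocked for d-separation to hold:
Path 1: gamma → zeta ← kappa ← sigma → theta
  zeta is a collider here and neither zeta nor any of its descendants is conditioned on, so the collider stays closed — the path is blocked at zeta.
Path 2: gamma → zeta ← kappa ← theta
  zeta is a collider here and neither zeta nor any of its descendants is conditioned on, so the collider stays closed — the path is blocked at zeta.
Path 3: gamma → zeta ← rho → theta
  zeta is a collider here and neither zeta nor any of its descendants is conditioned on, so the collider stays closed — the path is blocked at zeta.
Path 4: gamma → zeta ← mu → theta
  zeta is a collider here and neither zeta nor any of its descendants is conditioned on, so the collider stays closed — the path is blocked at zeta.
Since every path is blocked, d-separation holds.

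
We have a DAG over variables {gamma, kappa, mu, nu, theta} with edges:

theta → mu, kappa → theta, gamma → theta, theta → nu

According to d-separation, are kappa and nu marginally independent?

No — kappa and nu are not d-separated given ∅.

The only undirected path from kappa to nu is:
Path 1: kappa → theta → nu
  theta is a chain and theta is not conditioned on — no node blocks this path, so it is active.
At least one path is unblocked, so d-separation fails.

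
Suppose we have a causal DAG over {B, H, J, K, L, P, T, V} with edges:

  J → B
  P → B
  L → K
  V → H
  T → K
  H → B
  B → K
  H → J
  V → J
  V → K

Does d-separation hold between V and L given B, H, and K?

No — V and L are not d-separated given {B, H, K}.

We examine all 5 paths between V and L:
Path 1: V → H → J → B → K ← L
  H is a chain here and H is conditioned on, so the path is blocked at H.
Path 2: V → H → B → K ← L
  H is a chain here and H is conditioned on, so the path is blocked at H.
Path 3: V → J ← H → B → K ← L
  H is a fork here and H is conditioned on, so the path is blocked at H.
Path 4: V → J → B → K ← L
  B is a chain here and B is conditioned on, so the path is blocked at B.
Path 5: V → K ← L
  K is a collider and K is conditioned on, which opens it — no node blocks this path, so it is active.
Because an active path exists, V and L are not d-separated.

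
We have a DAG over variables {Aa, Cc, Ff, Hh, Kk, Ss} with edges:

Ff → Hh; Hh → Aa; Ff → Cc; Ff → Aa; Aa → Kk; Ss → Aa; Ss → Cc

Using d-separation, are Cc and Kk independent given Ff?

We examine all 3 paths between Cc and Kk:
Path 1: Cc ← Ff → Aa → Kk
  Ff is a fork here and Ff is conditioned on, so the path is blocked at Ff.
Path 2: Cc ← Ff → Hh → Aa → Kk
  Ff is a fork here and Ff is conditioned on, so the path is blocked at Ff.
Path 3: Cc ← Ss → Aa → Kk
  Ss is a fork and Ss is not conditioned on; Aa is a chain and Aa is not conditioned on — no node blocks this path, so it is active.
Because an active path exists, Cc and Kk are not d-separated.

No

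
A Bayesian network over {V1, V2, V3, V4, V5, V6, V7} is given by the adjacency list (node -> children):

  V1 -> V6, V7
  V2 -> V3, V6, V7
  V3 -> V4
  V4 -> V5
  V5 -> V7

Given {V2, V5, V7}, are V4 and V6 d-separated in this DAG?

Enumerating the 4 paths from V4 to V6 and testing each for blocking by {V2, V5, V7}:
  1. V4 ← V3 ← V2 → V7 ← V1 → V6 — V3:chain[open]; V2:fork[blocks]; V7:collider[open]; V1:fork[open] ⇒ blocked
  2. V4 ← V3 ← V2 → V6 — V3:chain[open]; V2:fork[blocks] ⇒ blocked
  3. V4 → V5 → V7 ← V1 → V6 — V5:chain[blocks]; V7:collider[open]; V1:fork[open] ⇒ blocked
  4. V4 → V5 → V7 ← V2 → V6 — V5:chain[blocks]; V7:collider[open]; V2:fork[blocks] ⇒ blocked
Since every path is blocked, d-separation holds.

Yes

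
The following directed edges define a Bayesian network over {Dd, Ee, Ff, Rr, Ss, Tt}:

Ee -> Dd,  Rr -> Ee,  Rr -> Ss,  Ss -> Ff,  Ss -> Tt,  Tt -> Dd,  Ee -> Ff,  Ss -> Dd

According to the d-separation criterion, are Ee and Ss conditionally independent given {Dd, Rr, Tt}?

No

Enumerating the 4 paths from Ee to Ss and testing each for blocking by {Dd, Rr, Tt}:
Path 1: Ee → Ff ← Ss
  Ff is a collider here and neither Ff nor any of its descendants is conditioned on, so the collider stays closed — the path is blocked at Ff.
Path 2: Ee ← Rr → Ss
  Rr is a fork here and Rr is conditioned on, so the path is blocked at Rr.
Path 3: Ee → Dd ← Tt ← Ss
  Tt is a chain here and Tt is conditioned on, so the path is blocked at Tt.
Path 4: Ee → Dd ← Ss
  Dd is a collider and Dd is conditioned on, which opens it — no node blocks this path, so it is active.
Because an active path exists, Ee and Ss are not d-separated.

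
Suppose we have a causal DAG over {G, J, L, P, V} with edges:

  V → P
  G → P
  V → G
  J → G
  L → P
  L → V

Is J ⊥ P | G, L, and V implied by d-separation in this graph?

Yes

Enumerating the 3 paths from J to P and testing each for blocking by {G, L, V}:
  1. J → G → P — G:chain[blocks] ⇒ blocked
  2. J → G ← V → P — G:collider[open]; V:fork[blocks] ⇒ blocked
  3. J → G ← V ← L → P — G:collider[open]; V:chain[blocks]; L:fork[blocks] ⇒ blocked
Every path is blocked, so J and P are d-separated given {G, L, V}.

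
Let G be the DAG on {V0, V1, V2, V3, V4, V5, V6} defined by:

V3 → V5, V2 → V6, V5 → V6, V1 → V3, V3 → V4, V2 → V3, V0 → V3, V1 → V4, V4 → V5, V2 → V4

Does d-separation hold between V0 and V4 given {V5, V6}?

No

We examine all 6 paths between V0 and V4:
Path 1: V0 → V3 → V5 ← V4
  V3 is a chain and V3 is not conditioned on; V5 is a collider and V5 is conditioned on, which opens it — no node blocks this path, so it is active.
Path 2: V0 → V3 → V5 → V6 ← V2 → V4
  V5 is a chain here and V5 is conditioned on, so the path is blocked at V5.
Path 3: V0 → V3 → V4
  V3 is a chain and V3 is not conditioned on — no node blocks this path, so it is active.
Path 4: V0 → V3 ← V2 → V4
  V3 is a collider and its descendant V5 is conditioned on, which opens it; V2 is a fork and V2 is not conditioned on — no node blocks this path, so it is active.
Path 5: V0 → V3 ← V2 → V6 ← V5 ← V4
  V5 is a chain here and V5 is conditioned on, so the path is blocked at V5.
Path 6: V0 → V3 ← V1 → V4
  V3 is a collider and its descendant V5 is conditioned on, which opens it; V1 is a fork and V1 is not conditioned on — no node blocks this path, so it is active.
At least one path is unblocked, so d-separation fails.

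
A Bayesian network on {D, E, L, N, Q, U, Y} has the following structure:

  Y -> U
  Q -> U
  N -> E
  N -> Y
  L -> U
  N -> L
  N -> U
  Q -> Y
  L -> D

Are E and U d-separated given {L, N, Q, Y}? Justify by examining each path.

4 paths connect E and U; each must be blocked for d-separation to hold:
  1. E ← N → L → U — N:fork[blocks]; L:chain[blocks] ⇒ blocked
  2. E ← N → U — N:fork[blocks] ⇒ blocked
  3. E ← N → Y ← Q → U — N:fork[blocks]; Y:collider[open]; Q:fork[blocks] ⇒ blocked
  4. E ← N → Y → U — N:fork[blocks]; Y:chain[blocks] ⇒ blocked
Every path is blocked, so E and U are d-separated given {L, N, Q, Y}.

Yes — E and U are d-separated given {L, N, Q, Y}.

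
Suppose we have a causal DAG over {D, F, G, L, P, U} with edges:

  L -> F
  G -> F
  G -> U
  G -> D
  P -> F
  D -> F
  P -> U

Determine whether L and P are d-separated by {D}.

Yes

3 paths connect L and P; each must be blocked for d-separation to hold:
Path 1: L → F ← G → U ← P
  F is a collider here and neither F nor any of its descendants is conditioned on, so the collider stays closed — the path is blocked at F.
Path 2: L → F ← P
  F is a collider here and neither F nor any of its descendants is conditioned on, so the collider stays closed — the path is blocked at F.
Path 3: L → F ← D ← G → U ← P
  F is a collider here and neither F nor any of its descendants is conditioned on, so the collider stays closed — the path is blocked at F.
Every path is blocked, so L and P are d-separated given {D}.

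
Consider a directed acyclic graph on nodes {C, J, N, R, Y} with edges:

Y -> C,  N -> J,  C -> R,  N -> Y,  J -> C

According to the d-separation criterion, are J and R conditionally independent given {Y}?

No

We examine all 2 paths between J and R:
Path 1: J ← N → Y → C → R
  Y is a chain here and Y is conditioned on, so the path is blocked at Y.
Path 2: J → C → R
  C is a chain and C is not conditioned on — no node blocks this path, so it is active.
At least one path is unblocked, so d-separation fails.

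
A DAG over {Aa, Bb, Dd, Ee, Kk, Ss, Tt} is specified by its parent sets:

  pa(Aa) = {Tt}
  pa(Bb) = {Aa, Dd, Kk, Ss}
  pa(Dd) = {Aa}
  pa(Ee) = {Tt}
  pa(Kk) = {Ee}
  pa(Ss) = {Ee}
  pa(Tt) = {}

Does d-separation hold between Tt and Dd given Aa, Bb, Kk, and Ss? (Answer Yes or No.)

Enumerating the 6 paths from Tt to Dd and testing each for blocking by {Aa, Bb, Kk, Ss}:
Path 1: Tt → Ee → Kk → Bb ← Dd
  Kk is a chain here and Kk is conditioned on, so the path is blocked at Kk.
Path 2: Tt → Ee → Kk → Bb ← Aa → Dd
  Kk is a chain here and Kk is conditioned on, so the path is blocked at Kk.
Path 3: Tt → Ee → Ss → Bb ← Dd
  Ss is a chain here and Ss is conditioned on, so the path is blocked at Ss.
Path 4: Tt → Ee → Ss → Bb ← Aa → Dd
  Ss is a chain here and Ss is conditioned on, so the path is blocked at Ss.
Path 5: Tt → Aa → Bb ← Dd
  Aa is a chain here and Aa is conditioned on, so the path is blocked at Aa.
Path 6: Tt → Aa → Dd
  Aa is a chain here and Aa is conditioned on, so the path is blocked at Aa.
All paths are blocked; Tt ⊥ Dd | {Aa, Bb, Kk, Ss} holds.

Yes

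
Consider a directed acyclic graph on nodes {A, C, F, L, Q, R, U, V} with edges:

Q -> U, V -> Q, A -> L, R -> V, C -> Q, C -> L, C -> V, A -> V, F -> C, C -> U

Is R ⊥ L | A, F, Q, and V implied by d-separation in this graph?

No

Enumerating the 4 paths from R to L and testing each for blocking by {A, F, Q, V}:
  1. R → V ← C → L — V:collider[open]; C:fork[open] ⇒ active
  2. R → V → Q → U ← C → L — V:chain[blocks]; Q:chain[blocks]; U:collider[blocks]; C:fork[open] ⇒ blocked
  3. R → V → Q ← C → L — V:chain[blocks]; Q:collider[open]; C:fork[open] ⇒ blocked
  4. R → V ← A → L — V:collider[open]; A:fork[blocks] ⇒ blocked
Since the path R → V ← C → L is active, R and L are not d-separated given {A, F, Q, V}.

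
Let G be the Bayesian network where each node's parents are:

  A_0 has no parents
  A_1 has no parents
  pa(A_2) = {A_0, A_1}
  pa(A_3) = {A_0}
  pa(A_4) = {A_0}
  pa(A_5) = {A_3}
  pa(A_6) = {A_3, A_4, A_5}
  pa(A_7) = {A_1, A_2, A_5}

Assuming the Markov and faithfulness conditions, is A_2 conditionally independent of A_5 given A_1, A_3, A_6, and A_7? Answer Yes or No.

We examine all 6 paths between A_2 and A_5:
Path 1: A_2 → A_7 ← A_5
  A_7 is a collider and A_7 is conditioned on, which opens it — no node blocks this path, so it is active.
Path 2: A_2 ← A_1 → A_7 ← A_5
  A_1 is a fork here and A_1 is conditioned on, so the path is blocked at A_1.
Path 3: A_2 ← A_0 → A_4 → A_6 ← A_5
  A_0 is a fork and A_0 is not conditioned on; A_4 is a chain and A_4 is not conditioned on; A_6 is a collider and A_6 is conditioned on, which opens it — no node blocks this path, so it is active.
Path 4: A_2 ← A_0 → A_4 → A_6 ← A_3 → A_5
  A_3 is a fork here and A_3 is conditioned on, so the path is blocked at A_3.
Path 5: A_2 ← A_0 → A_3 → A_5
  A_3 is a chain here and A_3 is conditioned on, so the path is blocked at A_3.
Path 6: A_2 ← A_0 → A_3 → A_6 ← A_5
  A_3 is a chain here and A_3 is conditioned on, so the path is blocked at A_3.
Because an active path exists, A_2 and A_5 are not d-separated.

No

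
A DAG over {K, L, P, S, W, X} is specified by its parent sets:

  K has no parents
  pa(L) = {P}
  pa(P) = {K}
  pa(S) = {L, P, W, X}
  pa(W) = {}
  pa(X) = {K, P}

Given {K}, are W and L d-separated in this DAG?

We examine all 4 paths between W and L:
  1. W → S ← X ← K → P → L — S:collider[blocks]; X:chain[open]; K:fork[blocks]; P:chain[open] ⇒ blocked
  2. W → S ← X ← P → L — S:collider[blocks]; X:chain[open]; P:fork[open] ⇒ blocked
  3. W → S ← P → L — S:collider[blocks]; P:fork[open] ⇒ blocked
  4. W → S ← L — S:collider[blocks] ⇒ blocked
Since every path is blocked, d-separation holds.

Yes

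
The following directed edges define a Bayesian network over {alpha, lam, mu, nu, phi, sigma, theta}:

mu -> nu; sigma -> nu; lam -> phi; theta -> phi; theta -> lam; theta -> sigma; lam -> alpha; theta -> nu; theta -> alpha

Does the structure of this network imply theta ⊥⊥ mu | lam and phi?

There are 2 undirected paths between theta and mu; checking each against the conditioning set {lam, phi}:
Path 1: theta → nu ← mu
  nu is a collider here and neither nu nor any of its descendants is conditioned on, so the collider stays closed — the path is blocked at nu.
Path 2: theta → sigma → nu ← mu
  nu is a collider here and neither nu nor any of its descendants is conditioned on, so the collider stays closed — the path is blocked at nu.
All paths are blocked; theta ⊥ mu | {lam, phi} holds.

Yes — theta and mu are d-separated given {lam, phi}.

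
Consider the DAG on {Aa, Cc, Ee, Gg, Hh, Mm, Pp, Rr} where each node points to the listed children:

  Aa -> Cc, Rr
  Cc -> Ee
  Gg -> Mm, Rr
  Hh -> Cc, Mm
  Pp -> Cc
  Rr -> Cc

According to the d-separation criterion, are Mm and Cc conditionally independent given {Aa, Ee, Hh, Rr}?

Yes

We examine all 3 paths between Mm and Cc:
  1. Mm ← Gg → Rr ← Aa → Cc — Gg:fork[open]; Rr:collider[open]; Aa:fork[blocks] ⇒ blocked
  2. Mm ← Gg → Rr → Cc — Gg:fork[open]; Rr:chain[blocks] ⇒ blocked
  3. Mm ← Hh → Cc — Hh:fork[blocks] ⇒ blocked
Since every path is blocked, d-separation holds.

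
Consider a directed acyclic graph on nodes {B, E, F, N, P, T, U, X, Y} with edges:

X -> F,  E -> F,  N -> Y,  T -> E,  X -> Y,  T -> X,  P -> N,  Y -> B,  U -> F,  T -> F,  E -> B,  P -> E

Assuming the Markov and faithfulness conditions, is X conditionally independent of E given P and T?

Enumerating the 6 paths from X to E and testing each for blocking by {P, T}:
Path 1: X → F ← E
  F is a collider here and neither F nor any of its descendants is conditioned on, so the collider stays closed — the path is blocked at F.
Path 2: X → F ← T → E
  F is a collider here and neither F nor any of its descendants is conditioned on, so the collider stays closed — the path is blocked at F.
Path 3: X → Y → B ← E
  B is a collider here and neither B nor any of its descendants is conditioned on, so the collider stays closed — the path is blocked at B.
Path 4: X → Y ← N ← P → E
  Y is a collider here and neither Y nor any of its descendants is conditioned on, so the collider stays closed — the path is blocked at Y.
Path 5: X ← T → E
  T is a fork here and T is conditioned on, so the path is blocked at T.
Path 6: X ← T → F ← E
  T is a fork here and T is conditioned on, so the path is blocked at T.
All paths are blocked; X ⊥ E | {P, T} holds.

Yes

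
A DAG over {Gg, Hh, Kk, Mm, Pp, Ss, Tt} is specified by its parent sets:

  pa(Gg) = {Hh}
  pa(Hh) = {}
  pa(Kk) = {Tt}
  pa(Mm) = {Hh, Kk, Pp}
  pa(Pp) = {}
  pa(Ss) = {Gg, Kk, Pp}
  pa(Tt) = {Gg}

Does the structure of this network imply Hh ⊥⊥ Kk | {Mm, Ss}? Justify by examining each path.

Enumerating the 6 paths from Hh to Kk and testing each for blocking by {Mm, Ss}:
Path 1: Hh → Gg → Tt → Kk
  Gg is a chain and Gg is not conditioned on; Tt is a chain and Tt is not conditioned on — no node blocks this path, so it is active.
Path 2: Hh → Gg → Ss ← Pp → Mm ← Kk
  Gg is a chain and Gg is not conditioned on; Ss is a collider and Ss is conditioned on, which opens it; Pp is a fork and Pp is not conditioned on; Mm is a collider and Mm is conditioned on, which opens it — no node blocks this path, so it is active.
Path 3: Hh → Gg → Ss ← Kk
  Gg is a chain and Gg is not conditioned on; Ss is a collider and Ss is conditioned on, which opens it — no node blocks this path, so it is active.
Path 4: Hh → Mm ← Pp → Ss ← Kk
  Mm is a collider and Mm is conditioned on, which opens it; Pp is a fork and Pp is not conditioned on; Ss is a collider and Ss is conditioned on, which opens it — no node blocks this path, so it is active.
Path 5: Hh → Mm ← Pp → Ss ← Gg → Tt → Kk
  Mm is a collider and Mm is conditioned on, which opens it; Pp is a fork and Pp is not conditioned on; Ss is a collider and Ss is conditioned on, which opens it; Gg is a fork and Gg is not conditioned on; Tt is a chain and Tt is not conditioned on — no node blocks this path, so it is active.
Path 6: Hh → Mm ← Kk
  Mm is a collider and Mm is conditioned on, which opens it — no node blocks this path, so it is active.
Because an active path exists, Hh and Kk are not d-separated.

No — Hh and Kk are not d-separated given {Mm, Ss}.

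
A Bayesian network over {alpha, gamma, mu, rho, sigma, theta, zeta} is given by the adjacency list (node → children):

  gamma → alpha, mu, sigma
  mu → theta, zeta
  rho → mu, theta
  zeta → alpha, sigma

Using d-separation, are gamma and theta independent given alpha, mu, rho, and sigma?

There are 6 undirected paths between gamma and theta; checking each against the conditioning set {alpha, mu, rho, sigma}:
Path 1: gamma → mu → theta
  mu is a chain here and mu is conditioned on, so the path is blocked at mu.
Path 2: gamma → mu ← rho → theta
  rho is a fork here and rho is conditioned on, so the path is blocked at rho.
Path 3: gamma → sigma ← zeta ← mu → theta
  mu is a fork here and mu is conditioned on, so the path is blocked at mu.
Path 4: gamma → sigma ← zeta ← mu ← rho → theta
  mu is a chain here and mu is conditioned on, so the path is blocked at mu.
Path 5: gamma → alpha ← zeta ← mu → theta
  mu is a fork here and mu is conditioned on, so the path is blocked at mu.
Path 6: gamma → alpha ← zeta ← mu ← rho → theta
  mu is a chain here and mu is conditioned on, so the path is blocked at mu.
Every path is blocked, so gamma and theta are d-separated given {alpha, mu, rho, sigma}.

Yes — gamma and theta are d-separated given {alpha, mu, rho, sigma}.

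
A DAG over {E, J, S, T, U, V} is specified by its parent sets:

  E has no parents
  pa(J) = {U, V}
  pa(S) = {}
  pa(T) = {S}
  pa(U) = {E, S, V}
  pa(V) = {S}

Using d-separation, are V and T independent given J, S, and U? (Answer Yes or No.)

Yes

We examine all 3 paths between V and T:
Path 1: V → U ← S → T
  S is a fork here and S is conditioned on, so the path is blocked at S.
Path 2: V ← S → T
  S is a fork here and S is conditioned on, so the path is blocked at S.
Path 3: V → J ← U ← S → T
  U is a chain here and U is conditioned on, so the path is blocked at U.
Since every path is blocked, d-separation holds.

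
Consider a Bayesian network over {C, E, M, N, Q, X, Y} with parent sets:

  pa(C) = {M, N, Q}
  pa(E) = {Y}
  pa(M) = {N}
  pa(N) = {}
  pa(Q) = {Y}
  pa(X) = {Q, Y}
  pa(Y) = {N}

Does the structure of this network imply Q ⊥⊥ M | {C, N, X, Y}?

No

6 paths connect Q and M; each must be blocked for d-separation to hold:
Path 1: Q → C ← M
  C is a collider and C is conditioned on, which opens it — no node blocks this path, so it is active.
Path 2: Q → C ← N → M
  N is a fork here and N is conditioned on, so the path is blocked at N.
Path 3: Q ← Y ← N → C ← M
  Y is a chain here and Y is conditioned on, so the path is blocked at Y.
Path 4: Q ← Y ← N → M
  Y is a chain here and Y is conditioned on, so the path is blocked at Y.
Path 5: Q → X ← Y ← N → C ← M
  Y is a chain here and Y is conditioned on, so the path is blocked at Y.
Path 6: Q → X ← Y ← N → M
  Y is a chain here and Y is conditioned on, so the path is blocked at Y.
Since the path Q → C ← M is active, Q and M are not d-separated given {C, N, X, Y}.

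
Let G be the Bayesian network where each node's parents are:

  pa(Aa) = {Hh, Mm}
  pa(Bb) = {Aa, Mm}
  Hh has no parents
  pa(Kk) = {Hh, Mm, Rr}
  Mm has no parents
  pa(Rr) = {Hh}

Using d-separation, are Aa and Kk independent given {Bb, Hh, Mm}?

Yes

There are 4 undirected paths between Aa and Kk; checking each against the conditioning set {Bb, Hh, Mm}:
Path 1: Aa ← Mm → Kk
  Mm is a fork here and Mm is conditioned on, so the path is blocked at Mm.
Path 2: Aa → Bb ← Mm → Kk
  Mm is a fork here and Mm is conditioned on, so the path is blocked at Mm.
Path 3: Aa ← Hh → Rr → Kk
  Hh is a fork here and Hh is conditioned on, so the path is blocked at Hh.
Path 4: Aa ← Hh → Kk
  Hh is a fork here and Hh is conditioned on, so the path is blocked at Hh.
All paths are blocked; Aa ⊥ Kk | {Bb, Hh, Mm} holds.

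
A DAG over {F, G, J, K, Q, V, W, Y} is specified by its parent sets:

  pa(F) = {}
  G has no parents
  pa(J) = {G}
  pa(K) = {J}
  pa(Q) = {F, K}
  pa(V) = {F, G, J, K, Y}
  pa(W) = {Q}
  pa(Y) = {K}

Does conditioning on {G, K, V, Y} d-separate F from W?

No — F and W are not d-separated given {G, K, V, Y}.

Enumerating the 5 paths from F to W and testing each for blocking by {G, K, V, Y}:
  1. F → V ← K → Q → W — V:collider[open]; K:fork[blocks]; Q:chain[open] ⇒ blocked
  2. F → V ← J → K → Q → W — V:collider[open]; J:fork[open]; K:chain[blocks]; Q:chain[open] ⇒ blocked
  3. F → V ← G → J → K → Q → W — V:collider[open]; G:fork[blocks]; J:chain[open]; K:chain[blocks]; Q:chain[open] ⇒ blocked
  4. F → V ← Y ← K → Q → W — V:collider[open]; Y:chain[blocks]; K:fork[blocks]; Q:chain[open] ⇒ blocked
  5. F → Q → W — Q:chain[open] ⇒ active
Because an active path exists, F and W are not d-separated.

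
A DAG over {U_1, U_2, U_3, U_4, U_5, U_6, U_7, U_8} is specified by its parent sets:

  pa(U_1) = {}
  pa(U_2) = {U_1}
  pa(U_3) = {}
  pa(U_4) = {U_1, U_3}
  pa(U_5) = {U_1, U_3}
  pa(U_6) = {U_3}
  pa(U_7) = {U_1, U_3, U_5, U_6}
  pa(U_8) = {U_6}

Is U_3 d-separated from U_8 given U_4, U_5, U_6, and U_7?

Yes

We examine all 6 paths between U_3 and U_8:
Path 1: U_3 → U_7 ← U_6 → U_8
  U_6 is a fork here and U_6 is conditioned on, so the path is blocked at U_6.
Path 2: U_3 → U_6 → U_8
  U_6 is a chain here and U_6 is conditioned on, so the path is blocked at U_6.
Path 3: U_3 → U_4 ← U_1 → U_7 ← U_6 → U_8
  U_6 is a fork here and U_6 is conditioned on, so the path is blocked at U_6.
Path 4: U_3 → U_4 ← U_1 → U_5 → U_7 ← U_6 → U_8
  U_5 is a chain here and U_5 is conditioned on, so the path is blocked at U_5.
Path 5: U_3 → U_5 → U_7 ← U_6 → U_8
  U_5 is a chain here and U_5 is conditioned on, so the path is blocked at U_5.
Path 6: U_3 → U_5 ← U_1 → U_7 ← U_6 → U_8
  U_6 is a fork here and U_6 is conditioned on, so the path is blocked at U_6.
All paths are blocked; U_3 ⊥ U_8 | {U_4, U_5, U_6, U_7} holds.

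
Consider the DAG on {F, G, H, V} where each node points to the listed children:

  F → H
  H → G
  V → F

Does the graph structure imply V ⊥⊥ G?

No — V and G are not d-separated given ∅.

Only one path connects V and G:
Path 1: V → F → H → G
  F is a chain and F is not conditioned on; H is a chain and H is not conditioned on — no node blocks this path, so it is active.
Because an active path exists, V and G are not d-separated.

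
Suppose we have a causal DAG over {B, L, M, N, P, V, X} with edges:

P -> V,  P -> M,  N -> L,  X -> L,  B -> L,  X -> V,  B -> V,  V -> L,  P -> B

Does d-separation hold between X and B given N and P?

Enumerating the 6 paths from X to B and testing each for blocking by {N, P}:
  1. X → L ← B — L:collider[blocks] ⇒ blocked
  2. X → L ← V ← B — L:collider[blocks]; V:chain[open] ⇒ blocked
  3. X → L ← V ← P → B — L:collider[blocks]; V:chain[open]; P:fork[blocks] ⇒ blocked
  4. X → V ← B — V:collider[blocks] ⇒ blocked
  5. X → V → L ← B — V:chain[open]; L:collider[blocks] ⇒ blocked
  6. X → V ← P → B — V:collider[blocks]; P:fork[blocks] ⇒ blocked
All paths are blocked; X ⊥ B | {N, P} holds.

Yes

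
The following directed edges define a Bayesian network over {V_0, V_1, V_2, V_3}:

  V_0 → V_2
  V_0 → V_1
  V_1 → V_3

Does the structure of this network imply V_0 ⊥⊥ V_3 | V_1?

There is one path between V_0 and V_3:
Path 1: V_0 → V_1 → V_3
  V_1 is a chain here and V_1 is conditioned on, so the path is blocked at V_1.
Every path is blocked, so V_0 and V_3 are d-separated given {V_1}.

Yes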